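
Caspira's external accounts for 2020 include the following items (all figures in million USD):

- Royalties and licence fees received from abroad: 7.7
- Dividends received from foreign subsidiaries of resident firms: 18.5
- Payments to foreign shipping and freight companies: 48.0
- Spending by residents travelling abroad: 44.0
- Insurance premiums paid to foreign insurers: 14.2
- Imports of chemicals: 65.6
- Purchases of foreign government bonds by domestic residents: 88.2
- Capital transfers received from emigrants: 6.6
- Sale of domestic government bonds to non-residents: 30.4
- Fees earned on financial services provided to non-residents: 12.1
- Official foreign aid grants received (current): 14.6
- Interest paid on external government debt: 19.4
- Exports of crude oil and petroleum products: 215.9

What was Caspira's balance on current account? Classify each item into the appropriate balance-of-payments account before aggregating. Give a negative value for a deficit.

Goods: -65.6 + 215.9 = 150.3
Services: -14.2 + 12.1 - 44.0 - 48.0 + 7.7 = -86.4
Primary income: 18.5 - 19.4 = -0.9
Secondary income: 14.6
Current account = 150.3 + (-86.4) + (-0.9) + 14.6 = 77.6
(Excluded from the current account — financial account: purchases of foreign government bonds by domestic residents 88.2, sale of domestic government bonds to non-residents 30.4; capital account: capital transfers received from emigrants 6.6.)

77.6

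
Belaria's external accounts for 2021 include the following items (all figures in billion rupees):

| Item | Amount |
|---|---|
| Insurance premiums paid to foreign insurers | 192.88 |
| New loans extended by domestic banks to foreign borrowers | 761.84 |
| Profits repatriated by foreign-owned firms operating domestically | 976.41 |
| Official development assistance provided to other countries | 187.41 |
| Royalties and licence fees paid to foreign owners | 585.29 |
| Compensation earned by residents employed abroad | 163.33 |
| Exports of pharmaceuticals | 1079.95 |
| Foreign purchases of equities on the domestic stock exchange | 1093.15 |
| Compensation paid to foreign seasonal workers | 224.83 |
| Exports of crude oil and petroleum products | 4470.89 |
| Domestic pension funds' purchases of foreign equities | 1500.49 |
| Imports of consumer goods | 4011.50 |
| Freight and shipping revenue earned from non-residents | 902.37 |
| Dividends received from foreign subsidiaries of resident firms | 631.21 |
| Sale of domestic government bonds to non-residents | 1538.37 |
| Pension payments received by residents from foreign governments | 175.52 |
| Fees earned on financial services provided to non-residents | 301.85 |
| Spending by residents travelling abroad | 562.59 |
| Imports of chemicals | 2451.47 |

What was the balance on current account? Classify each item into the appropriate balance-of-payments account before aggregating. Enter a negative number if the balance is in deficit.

Goods: -2451.47 + 4470.89 - 4011.50 + 1079.95 = -912.13
Services: 902.37 + 301.85 - 192.88 - 585.29 - 562.59 = -136.54
Primary income: -976.41 - 224.83 + 163.33 + 631.21 = -406.70
Secondary income: 175.52 - 187.41 = -11.89
Current account = (-912.13) + (-136.54) + (-406.70) + (-11.89) = -1467.26
(Excluded from the current account — financial account: new loans extended by domestic banks to foreign borrowers 761.84, foreign purchases of equities on the domestic stock exchange 1093.15, domestic pension funds' purchases of foreign equities 1500.49, sale of domestic government bonds to non-residents 1538.37.)

-1467.26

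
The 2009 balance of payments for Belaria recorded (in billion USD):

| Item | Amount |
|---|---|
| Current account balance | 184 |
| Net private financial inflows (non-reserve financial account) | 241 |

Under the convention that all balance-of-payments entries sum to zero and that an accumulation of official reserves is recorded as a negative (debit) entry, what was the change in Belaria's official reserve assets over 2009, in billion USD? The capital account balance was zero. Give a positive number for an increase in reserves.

Official reserve transactions balance = -(184 + 241) = -425
An accumulation of reserves is recorded as a debit (negative entry), so the change in the stock of reserves is the negative of that balance.
Change in official reserves = -(-425) = 425

425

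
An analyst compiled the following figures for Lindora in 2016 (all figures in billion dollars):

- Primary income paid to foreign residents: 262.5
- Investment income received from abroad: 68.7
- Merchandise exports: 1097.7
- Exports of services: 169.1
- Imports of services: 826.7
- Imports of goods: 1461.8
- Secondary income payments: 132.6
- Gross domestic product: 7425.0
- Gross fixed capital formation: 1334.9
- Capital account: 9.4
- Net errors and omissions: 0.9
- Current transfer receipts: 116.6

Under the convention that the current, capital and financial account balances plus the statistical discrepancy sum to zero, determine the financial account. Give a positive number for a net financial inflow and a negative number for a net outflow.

Goods balance = 1097.7 - 1461.8 = -364.1
Services balance = 169.1 - 826.7 = -657.6
Trade balance (goods + services) = -364.1 + (-657.6) = -1021.7
Net primary income = 68.7 - 262.5 = -193.8
Net secondary income = 116.6 - 132.6 = -16.0
Current account = -1021.7 + (-193.8) + (-16.0) = -1231.5
Financial account = -(-1231.5 + 9.4 + 0.9) = 1221.2

1221.2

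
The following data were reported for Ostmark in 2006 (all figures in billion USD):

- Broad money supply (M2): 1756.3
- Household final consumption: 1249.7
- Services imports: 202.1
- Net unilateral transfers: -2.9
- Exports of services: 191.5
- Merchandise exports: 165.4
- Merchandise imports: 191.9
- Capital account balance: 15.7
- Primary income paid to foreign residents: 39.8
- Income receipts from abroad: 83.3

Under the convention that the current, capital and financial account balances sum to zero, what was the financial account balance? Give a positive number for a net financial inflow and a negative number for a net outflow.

-19.2

Goods balance = 165.4 - 191.9 = -26.5
Services balance = 191.5 - 202.1 = -10.6
Trade balance (goods + services) = -26.5 + (-10.6) = -37.1
Net primary income = 83.3 - 39.8 = 43.5
Net secondary income = -2.9
Current account = -37.1 + 43.5 + (-2.9) = 3.5
Financial account = -(3.5 + 15.7) = -19.2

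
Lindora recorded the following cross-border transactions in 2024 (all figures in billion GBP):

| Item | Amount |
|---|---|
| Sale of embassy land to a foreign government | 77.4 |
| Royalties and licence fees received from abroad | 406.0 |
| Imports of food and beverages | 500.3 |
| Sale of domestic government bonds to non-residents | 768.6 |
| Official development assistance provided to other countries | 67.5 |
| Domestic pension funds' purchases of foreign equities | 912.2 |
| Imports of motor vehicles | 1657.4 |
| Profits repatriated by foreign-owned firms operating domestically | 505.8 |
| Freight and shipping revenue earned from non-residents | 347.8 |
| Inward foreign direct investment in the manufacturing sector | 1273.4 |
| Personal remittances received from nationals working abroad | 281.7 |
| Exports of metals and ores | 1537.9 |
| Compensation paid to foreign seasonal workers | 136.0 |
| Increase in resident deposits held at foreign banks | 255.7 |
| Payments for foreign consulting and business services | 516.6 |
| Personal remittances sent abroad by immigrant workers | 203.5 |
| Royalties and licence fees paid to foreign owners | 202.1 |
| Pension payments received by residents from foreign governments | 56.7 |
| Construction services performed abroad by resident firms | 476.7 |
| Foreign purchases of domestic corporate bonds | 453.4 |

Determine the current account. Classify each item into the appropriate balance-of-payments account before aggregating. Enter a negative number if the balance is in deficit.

Goods: 1537.9 - 500.3 - 1657.4 = -619.8
Services: -202.1 - 516.6 + 476.7 + 347.8 + 406.0 = 511.8
Primary income: -505.8 - 136.0 = -641.8
Secondary income: 56.7 - 67.5 - 203.5 + 281.7 = 67.4
Current account = (-619.8) + 511.8 + (-641.8) + 67.4 = -682.4
(Excluded from the current account — capital account: sale of embassy land to a foreign government 77.4; financial account: sale of domestic government bonds to non-residents 768.6, domestic pension funds' purchases of foreign equities 912.2, inward foreign direct investment in the manufacturing sector 1273.4, increase in resident deposits held at foreign banks 255.7, foreign purchases of domestic corporate bonds 453.4.)

-682.4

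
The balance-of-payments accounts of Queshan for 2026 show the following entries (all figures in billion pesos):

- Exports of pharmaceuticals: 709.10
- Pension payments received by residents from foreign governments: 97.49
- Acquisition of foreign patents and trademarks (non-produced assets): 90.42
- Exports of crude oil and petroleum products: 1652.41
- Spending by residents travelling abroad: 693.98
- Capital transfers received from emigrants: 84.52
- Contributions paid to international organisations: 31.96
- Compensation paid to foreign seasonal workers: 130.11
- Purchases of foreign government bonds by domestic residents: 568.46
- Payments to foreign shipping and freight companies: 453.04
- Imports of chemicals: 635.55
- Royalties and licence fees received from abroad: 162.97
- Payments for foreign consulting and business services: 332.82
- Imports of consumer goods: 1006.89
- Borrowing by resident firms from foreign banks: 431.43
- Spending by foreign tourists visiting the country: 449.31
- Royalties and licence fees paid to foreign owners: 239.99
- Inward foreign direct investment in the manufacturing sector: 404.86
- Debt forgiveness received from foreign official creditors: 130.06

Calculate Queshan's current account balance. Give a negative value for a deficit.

Goods: -1006.89 - 635.55 + 1652.41 + 709.10 = 719.07
Services: -453.04 + 162.97 - 239.99 + 449.31 - 332.82 - 693.98 = -1107.55
Primary income: -130.11
Secondary income: -31.96 + 97.49 = 65.53
Current account = 719.07 + (-1107.55) + (-130.11) + 65.53 = -453.06
(Excluded from the current account — capital account: acquisition of foreign patents and trademarks (non-produced assets) 90.42, capital transfers received from emigrants 84.52, debt forgiveness received from foreign official creditors 130.06; financial account: purchases of foreign government bonds by domestic residents 568.46, borrowing by resident firms from foreign banks 431.43, inward foreign direct investment in the manufacturing sector 404.86.)

-453.06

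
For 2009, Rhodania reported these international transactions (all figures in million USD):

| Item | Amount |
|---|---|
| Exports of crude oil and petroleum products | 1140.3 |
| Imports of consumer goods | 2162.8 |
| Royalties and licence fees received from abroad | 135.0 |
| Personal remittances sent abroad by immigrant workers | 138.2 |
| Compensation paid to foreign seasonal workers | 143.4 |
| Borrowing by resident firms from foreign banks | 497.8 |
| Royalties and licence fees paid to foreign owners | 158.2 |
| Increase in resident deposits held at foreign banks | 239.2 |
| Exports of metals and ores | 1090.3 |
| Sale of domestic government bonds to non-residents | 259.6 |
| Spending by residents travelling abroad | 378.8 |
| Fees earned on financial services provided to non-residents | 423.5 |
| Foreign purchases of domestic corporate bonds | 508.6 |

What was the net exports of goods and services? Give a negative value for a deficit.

89.3

Goods: 1140.3 - 2162.8 + 1090.3 = 67.8
Services: -158.2 + 135.0 - 378.8 + 423.5 = 21.5
Trade balance = 67.8 + 21.5 = 89.3
(Excluded from the trade balance — secondary income: personal remittances sent abroad by immigrant workers 138.2; primary income: compensation paid to foreign seasonal workers 143.4; financial account: borrowing by resident firms from foreign banks 497.8, increase in resident deposits held at foreign banks 239.2, sale of domestic government bonds to non-residents 259.6, foreign purchases of domestic corporate bonds 508.6.)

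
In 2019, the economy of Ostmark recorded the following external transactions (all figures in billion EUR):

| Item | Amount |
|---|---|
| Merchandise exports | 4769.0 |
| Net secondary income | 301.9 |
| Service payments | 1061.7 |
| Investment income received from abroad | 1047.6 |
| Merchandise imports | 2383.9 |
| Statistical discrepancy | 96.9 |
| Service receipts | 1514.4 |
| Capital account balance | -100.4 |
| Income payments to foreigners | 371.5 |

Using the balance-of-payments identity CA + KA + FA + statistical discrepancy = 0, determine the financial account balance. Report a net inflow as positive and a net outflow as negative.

Goods balance = 4769.0 - 2383.9 = 2385.1
Services balance = 1514.4 - 1061.7 = 452.7
Trade balance (goods + services) = 2385.1 + 452.7 = 2837.8
Net primary income = 1047.6 - 371.5 = 676.1
Net secondary income = 301.9
Current account = 2837.8 + 676.1 + 301.9 = 3815.8
Financial account = -(3815.8 + (-100.4) + 96.9) = -3812.3

-3812.3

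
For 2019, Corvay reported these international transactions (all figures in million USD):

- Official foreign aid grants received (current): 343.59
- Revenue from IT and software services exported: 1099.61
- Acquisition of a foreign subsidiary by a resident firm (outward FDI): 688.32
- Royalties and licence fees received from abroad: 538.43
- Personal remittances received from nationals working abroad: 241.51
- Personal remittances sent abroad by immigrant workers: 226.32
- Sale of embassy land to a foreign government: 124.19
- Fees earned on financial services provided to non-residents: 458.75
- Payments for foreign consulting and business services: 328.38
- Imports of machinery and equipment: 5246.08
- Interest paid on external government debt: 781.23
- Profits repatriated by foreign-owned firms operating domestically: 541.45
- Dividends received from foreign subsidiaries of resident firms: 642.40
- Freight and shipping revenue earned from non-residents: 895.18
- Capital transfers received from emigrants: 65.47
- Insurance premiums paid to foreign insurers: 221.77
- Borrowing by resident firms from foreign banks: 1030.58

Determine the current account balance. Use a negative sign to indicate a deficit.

Goods: -5246.08
Services: 1099.61 + 538.43 + 895.18 - 328.38 + 458.75 - 221.77 = 2441.82
Primary income: -541.45 + 642.40 - 781.23 = -680.28
Secondary income: 241.51 + 343.59 - 226.32 = 358.78
Current account = (-5246.08) + 2441.82 + (-680.28) + 358.78 = -3125.76
(Excluded from the current account — financial account: acquisition of a foreign subsidiary by a resident firm (outward FDI) 688.32, borrowing by resident firms from foreign banks 1030.58; capital account: sale of embassy land to a foreign government 124.19, capital transfers received from emigrants 65.47.)

-3125.76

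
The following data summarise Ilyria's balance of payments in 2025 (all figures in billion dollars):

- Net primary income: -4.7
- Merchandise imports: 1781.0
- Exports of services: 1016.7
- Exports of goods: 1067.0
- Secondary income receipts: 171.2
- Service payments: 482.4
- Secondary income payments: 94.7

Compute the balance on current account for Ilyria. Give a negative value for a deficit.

-107.9

Goods balance = 1067.0 - 1781.0 = -714.0
Services balance = 1016.7 - 482.4 = 534.3
Trade balance (goods + services) = -714.0 + 534.3 = -179.7
Net primary income = -4.7
Net secondary income = 171.2 - 94.7 = 76.5
Current account = -179.7 + (-4.7) + 76.5 = -107.9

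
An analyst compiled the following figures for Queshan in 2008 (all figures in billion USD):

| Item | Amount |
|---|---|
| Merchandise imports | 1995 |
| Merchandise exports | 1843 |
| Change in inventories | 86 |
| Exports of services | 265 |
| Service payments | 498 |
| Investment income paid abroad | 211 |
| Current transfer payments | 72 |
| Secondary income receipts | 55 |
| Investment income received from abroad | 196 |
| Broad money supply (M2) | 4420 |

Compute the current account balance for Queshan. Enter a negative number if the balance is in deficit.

-417

Goods balance = 1843 - 1995 = -152
Services balance = 265 - 498 = -233
Trade balance (goods + services) = -152 + (-233) = -385
Net primary income = 196 - 211 = -15
Net secondary income = 55 - 72 = -17
Current account = -385 + (-15) + (-17) = -417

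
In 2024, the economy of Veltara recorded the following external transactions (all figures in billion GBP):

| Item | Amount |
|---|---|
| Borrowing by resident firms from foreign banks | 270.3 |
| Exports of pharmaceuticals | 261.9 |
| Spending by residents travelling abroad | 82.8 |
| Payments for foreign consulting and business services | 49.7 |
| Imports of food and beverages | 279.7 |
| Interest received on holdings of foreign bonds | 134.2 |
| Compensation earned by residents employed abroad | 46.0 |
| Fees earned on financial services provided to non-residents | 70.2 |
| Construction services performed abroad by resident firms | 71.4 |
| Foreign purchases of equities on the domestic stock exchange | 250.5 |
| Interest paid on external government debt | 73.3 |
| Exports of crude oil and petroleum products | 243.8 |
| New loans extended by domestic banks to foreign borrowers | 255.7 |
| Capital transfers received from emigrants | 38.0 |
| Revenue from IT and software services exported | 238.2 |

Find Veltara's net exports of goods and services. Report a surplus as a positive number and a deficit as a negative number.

473.3

Goods: 243.8 - 279.7 + 261.9 = 226.0
Services: -82.8 + 70.2 - 49.7 + 71.4 + 238.2 = 247.3
Trade balance = 226.0 + 247.3 = 473.3
(Excluded from the trade balance — financial account: borrowing by resident firms from foreign banks 270.3, foreign purchases of equities on the domestic stock exchange 250.5, new loans extended by domestic banks to foreign borrowers 255.7; primary income: interest received on holdings of foreign bonds 134.2, compensation earned by residents employed abroad 46.0, interest paid on external government debt 73.3; capital account: capital transfers received from emigrants 38.0.)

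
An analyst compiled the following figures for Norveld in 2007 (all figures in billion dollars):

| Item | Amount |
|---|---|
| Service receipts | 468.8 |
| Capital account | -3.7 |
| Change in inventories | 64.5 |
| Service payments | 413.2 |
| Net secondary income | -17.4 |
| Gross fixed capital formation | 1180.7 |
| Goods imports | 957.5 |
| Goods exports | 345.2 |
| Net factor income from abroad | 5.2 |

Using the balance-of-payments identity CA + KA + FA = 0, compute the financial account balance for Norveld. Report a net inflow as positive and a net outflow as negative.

572.6

Goods balance = 345.2 - 957.5 = -612.3
Services balance = 468.8 - 413.2 = 55.6
Trade balance (goods + services) = -612.3 + 55.6 = -556.7
Net primary income = 5.2
Net secondary income = -17.4
Current account = -556.7 + 5.2 + (-17.4) = -568.9
Financial account = -(-568.9 + (-3.7)) = 572.6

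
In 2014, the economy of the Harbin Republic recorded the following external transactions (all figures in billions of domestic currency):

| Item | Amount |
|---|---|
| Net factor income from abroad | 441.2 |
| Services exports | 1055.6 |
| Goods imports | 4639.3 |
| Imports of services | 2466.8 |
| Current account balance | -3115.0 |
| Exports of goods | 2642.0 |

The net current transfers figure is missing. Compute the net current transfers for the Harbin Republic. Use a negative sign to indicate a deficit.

Current account = goods balance + services balance + net primary income + net secondary income
Sum of the known components = -2967.3
Net current transfers = CA - (known components) = -3115.0 - (-2967.3) = -147.7

-147.7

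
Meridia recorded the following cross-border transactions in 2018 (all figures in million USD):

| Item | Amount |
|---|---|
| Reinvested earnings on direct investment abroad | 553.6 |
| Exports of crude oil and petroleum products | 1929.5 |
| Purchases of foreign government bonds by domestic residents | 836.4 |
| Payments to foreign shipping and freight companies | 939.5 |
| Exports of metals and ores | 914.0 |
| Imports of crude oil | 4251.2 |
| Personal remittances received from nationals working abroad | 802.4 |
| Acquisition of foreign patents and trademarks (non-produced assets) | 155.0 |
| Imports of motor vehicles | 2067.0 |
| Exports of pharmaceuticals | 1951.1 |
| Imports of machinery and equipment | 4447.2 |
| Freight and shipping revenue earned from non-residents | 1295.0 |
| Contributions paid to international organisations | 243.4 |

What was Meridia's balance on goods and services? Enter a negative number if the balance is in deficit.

Goods: 1951.1 - 4447.2 + 1929.5 - 4251.2 + 914.0 - 2067.0 = -5970.8
Services: 1295.0 - 939.5 = 355.5
Trade balance = -5970.8 + 355.5 = -5615.3
(Excluded from the trade balance — primary income: reinvested earnings on direct investment abroad 553.6; financial account: purchases of foreign government bonds by domestic residents 836.4; secondary income: personal remittances received from nationals working abroad 802.4, contributions paid to international organisations 243.4; capital account: acquisition of foreign patents and trademarks (non-produced assets) 155.0.)

-5615.3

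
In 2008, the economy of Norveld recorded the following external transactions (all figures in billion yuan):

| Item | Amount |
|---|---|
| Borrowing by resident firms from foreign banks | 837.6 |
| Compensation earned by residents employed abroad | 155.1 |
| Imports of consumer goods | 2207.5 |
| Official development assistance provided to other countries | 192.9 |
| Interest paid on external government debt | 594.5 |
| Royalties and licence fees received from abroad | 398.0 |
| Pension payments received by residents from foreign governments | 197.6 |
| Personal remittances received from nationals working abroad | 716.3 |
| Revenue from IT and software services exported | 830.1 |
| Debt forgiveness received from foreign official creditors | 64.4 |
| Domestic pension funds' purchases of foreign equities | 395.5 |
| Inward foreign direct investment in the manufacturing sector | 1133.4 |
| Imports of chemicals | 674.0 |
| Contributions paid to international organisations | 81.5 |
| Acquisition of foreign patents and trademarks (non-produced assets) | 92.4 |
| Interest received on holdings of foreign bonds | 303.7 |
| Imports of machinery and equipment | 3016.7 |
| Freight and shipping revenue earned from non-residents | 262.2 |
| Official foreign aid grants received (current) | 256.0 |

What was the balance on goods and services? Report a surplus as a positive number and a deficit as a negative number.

Goods: -3016.7 - 2207.5 - 674.0 = -5898.2
Services: 398.0 + 262.2 + 830.1 = 1490.3
Trade balance = -5898.2 + 1490.3 = -4407.9
(Excluded from the trade balance — financial account: borrowing by resident firms from foreign banks 837.6, domestic pension funds' purchases of foreign equities 395.5, inward foreign direct investment in the manufacturing sector 1133.4; primary income: compensation earned by residents employed abroad 155.1, interest paid on external government debt 594.5, interest received on holdings of foreign bonds 303.7; secondary income: official development assistance provided to other countries 192.9, pension payments received by residents from foreign governments 197.6, personal remittances received from nationals working abroad 716.3, contributions paid to international organisations 81.5, official foreign aid grants received (current) 256.0; capital account: debt forgiveness received from foreign official creditors 64.4, acquisition of foreign patents and trademarks (non-produced assets) 92.4.)

-4407.9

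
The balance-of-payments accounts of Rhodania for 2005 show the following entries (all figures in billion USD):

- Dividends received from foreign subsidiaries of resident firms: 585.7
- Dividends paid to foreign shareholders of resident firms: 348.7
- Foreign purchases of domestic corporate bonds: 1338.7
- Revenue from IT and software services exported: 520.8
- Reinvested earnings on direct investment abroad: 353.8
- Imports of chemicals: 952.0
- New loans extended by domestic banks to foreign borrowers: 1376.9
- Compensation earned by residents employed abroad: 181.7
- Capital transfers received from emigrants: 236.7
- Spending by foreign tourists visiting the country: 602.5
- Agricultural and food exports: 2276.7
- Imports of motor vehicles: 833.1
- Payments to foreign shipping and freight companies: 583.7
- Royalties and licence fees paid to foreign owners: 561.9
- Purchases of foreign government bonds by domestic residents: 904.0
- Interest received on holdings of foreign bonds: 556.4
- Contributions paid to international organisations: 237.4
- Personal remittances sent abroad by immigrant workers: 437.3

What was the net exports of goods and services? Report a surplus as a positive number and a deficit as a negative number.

Goods: -952.0 + 2276.7 - 833.1 = 491.6
Services: -561.9 + 520.8 + 602.5 - 583.7 = -22.3
Trade balance = 491.6 + (-22.3) = 469.3
(Excluded from the trade balance — primary income: dividends received from foreign subsidiaries of resident firms 585.7, dividends paid to foreign shareholders of resident firms 348.7, reinvested earnings on direct investment abroad 353.8, compensation earned by residents employed abroad 181.7, interest received on holdings of foreign bonds 556.4; financial account: foreign purchases of domestic corporate bonds 1338.7, new loans extended by domestic banks to foreign borrowers 1376.9, purchases of foreign government bonds by domestic residents 904.0; capital account: capital transfers received from emigrants 236.7; secondary income: contributions paid to international organisations 237.4, personal remittances sent abroad by immigrant workers 437.3.)

469.3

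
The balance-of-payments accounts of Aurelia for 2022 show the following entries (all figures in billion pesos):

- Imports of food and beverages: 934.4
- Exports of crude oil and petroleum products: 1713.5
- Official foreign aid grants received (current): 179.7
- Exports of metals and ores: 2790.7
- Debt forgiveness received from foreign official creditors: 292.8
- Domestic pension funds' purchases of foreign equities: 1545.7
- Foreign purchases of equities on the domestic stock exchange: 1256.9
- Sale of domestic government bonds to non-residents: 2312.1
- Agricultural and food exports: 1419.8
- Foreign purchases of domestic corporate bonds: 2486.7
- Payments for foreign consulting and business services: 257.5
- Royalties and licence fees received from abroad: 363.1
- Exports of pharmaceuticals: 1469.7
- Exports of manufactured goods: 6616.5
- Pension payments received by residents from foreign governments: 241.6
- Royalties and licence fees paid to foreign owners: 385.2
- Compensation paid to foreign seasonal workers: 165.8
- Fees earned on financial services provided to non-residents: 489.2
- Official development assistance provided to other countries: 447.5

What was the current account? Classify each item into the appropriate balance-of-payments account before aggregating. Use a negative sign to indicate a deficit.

Goods: 1713.5 + 2790.7 + 1469.7 + 6616.5 + 1419.8 - 934.4 = 13075.8
Services: 363.1 - 257.5 - 385.2 + 489.2 = 209.6
Primary income: -165.8
Secondary income: 241.6 + 179.7 - 447.5 = -26.2
Current account = 13075.8 + 209.6 + (-165.8) + (-26.2) = 13093.4
(Excluded from the current account — capital account: debt forgiveness received from foreign official creditors 292.8; financial account: domestic pension funds' purchases of foreign equities 1545.7, foreign purchases of equities on the domestic stock exchange 1256.9, sale of domestic government bonds to non-residents 2312.1, foreign purchases of domestic corporate bonds 2486.7.)

13093.4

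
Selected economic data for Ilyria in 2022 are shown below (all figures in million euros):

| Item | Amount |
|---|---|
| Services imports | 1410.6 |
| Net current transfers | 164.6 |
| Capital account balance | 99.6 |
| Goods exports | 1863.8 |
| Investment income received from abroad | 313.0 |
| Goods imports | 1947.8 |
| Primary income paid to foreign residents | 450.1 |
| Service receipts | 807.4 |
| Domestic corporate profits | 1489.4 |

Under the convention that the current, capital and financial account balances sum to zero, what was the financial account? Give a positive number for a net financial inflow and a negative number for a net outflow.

Goods balance = 1863.8 - 1947.8 = -84.0
Services balance = 807.4 - 1410.6 = -603.2
Trade balance (goods + services) = -84.0 + (-603.2) = -687.2
Net primary income = 313.0 - 450.1 = -137.1
Net secondary income = 164.6
Current account = -687.2 + (-137.1) + 164.6 = -659.7
Financial account = -(-659.7 + 99.6) = 560.1

560.1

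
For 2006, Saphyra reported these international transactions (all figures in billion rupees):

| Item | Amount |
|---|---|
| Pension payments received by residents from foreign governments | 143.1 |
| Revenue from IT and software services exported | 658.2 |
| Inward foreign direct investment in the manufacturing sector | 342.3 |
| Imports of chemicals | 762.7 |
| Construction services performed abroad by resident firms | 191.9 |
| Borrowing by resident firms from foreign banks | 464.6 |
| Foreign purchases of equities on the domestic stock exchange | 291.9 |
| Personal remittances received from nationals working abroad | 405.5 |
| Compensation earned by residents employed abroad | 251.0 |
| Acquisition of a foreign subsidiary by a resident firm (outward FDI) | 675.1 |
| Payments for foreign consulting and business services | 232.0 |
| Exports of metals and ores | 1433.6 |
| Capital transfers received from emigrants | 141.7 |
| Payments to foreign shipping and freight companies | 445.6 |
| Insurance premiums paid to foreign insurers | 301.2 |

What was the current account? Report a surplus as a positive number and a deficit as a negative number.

Goods: 1433.6 - 762.7 = 670.9
Services: -232.0 - 445.6 + 658.2 + 191.9 - 301.2 = -128.7
Primary income: 251.0
Secondary income: 143.1 + 405.5 = 548.6
Current account = 670.9 + (-128.7) + 251.0 + 548.6 = 1341.8
(Excluded from the current account — financial account: inward foreign direct investment in the manufacturing sector 342.3, borrowing by resident firms from foreign banks 464.6, foreign purchases of equities on the domestic stock exchange 291.9, acquisition of a foreign subsidiary by a resident firm (outward FDI) 675.1; capital account: capital transfers received from emigrants 141.7.)

1341.8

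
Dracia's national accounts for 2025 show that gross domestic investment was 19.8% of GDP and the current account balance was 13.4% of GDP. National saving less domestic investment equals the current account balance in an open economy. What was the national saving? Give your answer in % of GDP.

33.2

S = I + CA = 19.8 + 13.4 = 33.2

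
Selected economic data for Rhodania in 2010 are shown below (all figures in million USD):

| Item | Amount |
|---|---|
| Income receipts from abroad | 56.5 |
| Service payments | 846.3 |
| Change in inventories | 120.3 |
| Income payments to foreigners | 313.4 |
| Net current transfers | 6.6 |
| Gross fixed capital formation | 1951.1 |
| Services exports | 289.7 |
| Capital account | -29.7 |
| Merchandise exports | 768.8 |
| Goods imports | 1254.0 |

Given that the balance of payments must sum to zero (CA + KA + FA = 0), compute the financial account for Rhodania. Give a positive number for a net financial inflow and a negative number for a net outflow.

1321.8

Goods balance = 768.8 - 1254.0 = -485.2
Services balance = 289.7 - 846.3 = -556.6
Trade balance (goods + services) = -485.2 + (-556.6) = -1041.8
Net primary income = 56.5 - 313.4 = -256.9
Net secondary income = 6.6
Current account = -1041.8 + (-256.9) + 6.6 = -1292.1
Financial account = -(-1292.1 + (-29.7)) = 1321.8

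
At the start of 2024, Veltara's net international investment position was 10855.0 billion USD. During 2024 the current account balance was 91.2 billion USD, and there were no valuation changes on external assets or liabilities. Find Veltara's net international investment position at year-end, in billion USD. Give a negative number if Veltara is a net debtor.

10946.2

With no valuation effects, change in NIIP = current account = 91.2
End-of-year NIIP = 10855.0 + 91.2 = 10946.2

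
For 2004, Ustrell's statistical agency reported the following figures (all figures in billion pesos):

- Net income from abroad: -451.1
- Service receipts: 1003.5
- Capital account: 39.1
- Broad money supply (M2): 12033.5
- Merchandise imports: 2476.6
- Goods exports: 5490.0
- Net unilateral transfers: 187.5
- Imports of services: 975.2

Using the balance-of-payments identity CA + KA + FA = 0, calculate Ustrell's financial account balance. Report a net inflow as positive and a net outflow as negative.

Goods balance = 5490.0 - 2476.6 = 3013.4
Services balance = 1003.5 - 975.2 = 28.3
Trade balance (goods + services) = 3013.4 + 28.3 = 3041.7
Net primary income = -451.1
Net secondary income = 187.5
Current account = 3041.7 + (-451.1) + 187.5 = 2778.1
Financial account = -(2778.1 + 39.1) = -2817.2

-2817.2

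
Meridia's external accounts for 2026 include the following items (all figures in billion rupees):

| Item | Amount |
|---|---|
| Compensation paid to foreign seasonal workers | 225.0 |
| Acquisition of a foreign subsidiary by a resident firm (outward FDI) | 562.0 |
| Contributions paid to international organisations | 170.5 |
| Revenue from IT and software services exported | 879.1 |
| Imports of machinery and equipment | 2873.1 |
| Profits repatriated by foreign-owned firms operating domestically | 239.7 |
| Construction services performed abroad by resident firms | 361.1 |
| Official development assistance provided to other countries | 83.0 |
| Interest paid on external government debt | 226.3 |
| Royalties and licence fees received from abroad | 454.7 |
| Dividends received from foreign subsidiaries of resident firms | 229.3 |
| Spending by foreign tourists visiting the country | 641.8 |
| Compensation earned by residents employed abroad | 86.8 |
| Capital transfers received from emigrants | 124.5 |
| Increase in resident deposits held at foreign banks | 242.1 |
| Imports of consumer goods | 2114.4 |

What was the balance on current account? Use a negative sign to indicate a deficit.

Goods: -2873.1 - 2114.4 = -4987.5
Services: 641.8 + 879.1 + 454.7 + 361.1 = 2336.7
Primary income: -225.0 + 86.8 - 239.7 + 229.3 - 226.3 = -374.9
Secondary income: -83.0 - 170.5 = -253.5
Current account = (-4987.5) + 2336.7 + (-374.9) + (-253.5) = -3279.2
(Excluded from the current account — financial account: acquisition of a foreign subsidiary by a resident firm (outward FDI) 562.0, increase in resident deposits held at foreign banks 242.1; capital account: capital transfers received from emigrants 124.5.)

-3279.2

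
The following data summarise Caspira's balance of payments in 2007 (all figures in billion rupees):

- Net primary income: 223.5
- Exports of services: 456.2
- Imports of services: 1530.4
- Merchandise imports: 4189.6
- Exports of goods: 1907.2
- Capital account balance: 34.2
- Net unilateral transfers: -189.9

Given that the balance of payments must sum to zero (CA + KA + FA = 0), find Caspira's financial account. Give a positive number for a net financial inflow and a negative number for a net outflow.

3288.8

Goods balance = 1907.2 - 4189.6 = -2282.4
Services balance = 456.2 - 1530.4 = -1074.2
Trade balance (goods + services) = -2282.4 + (-1074.2) = -3356.6
Net primary income = 223.5
Net secondary income = -189.9
Current account = -3356.6 + 223.5 + (-189.9) = -3323.0
Financial account = -(-3323.0 + 34.2) = 3288.8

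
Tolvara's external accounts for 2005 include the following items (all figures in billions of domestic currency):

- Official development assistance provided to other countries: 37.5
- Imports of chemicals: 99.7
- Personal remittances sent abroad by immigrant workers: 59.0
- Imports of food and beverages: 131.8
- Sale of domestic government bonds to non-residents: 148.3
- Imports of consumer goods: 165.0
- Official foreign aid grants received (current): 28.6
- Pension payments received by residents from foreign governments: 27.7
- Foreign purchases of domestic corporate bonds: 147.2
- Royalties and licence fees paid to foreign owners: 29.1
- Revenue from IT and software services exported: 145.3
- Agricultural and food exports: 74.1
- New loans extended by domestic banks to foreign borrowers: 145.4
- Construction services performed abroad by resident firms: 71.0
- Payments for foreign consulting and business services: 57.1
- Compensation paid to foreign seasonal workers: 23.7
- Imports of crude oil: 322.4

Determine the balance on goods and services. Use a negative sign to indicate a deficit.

-514.7

Goods: -131.8 - 322.4 - 165.0 - 99.7 + 74.1 = -644.8
Services: 145.3 + 71.0 - 29.1 - 57.1 = 130.1
Trade balance = -644.8 + 130.1 = -514.7
(Excluded from the trade balance — secondary income: official development assistance provided to other countries 37.5, personal remittances sent abroad by immigrant workers 59.0, official foreign aid grants received (current) 28.6, pension payments received by residents from foreign governments 27.7; financial account: sale of domestic government bonds to non-residents 148.3, foreign purchases of domestic corporate bonds 147.2, new loans extended by domestic banks to foreign borrowers 145.4; primary income: compensation paid to foreign seasonal workers 23.7.)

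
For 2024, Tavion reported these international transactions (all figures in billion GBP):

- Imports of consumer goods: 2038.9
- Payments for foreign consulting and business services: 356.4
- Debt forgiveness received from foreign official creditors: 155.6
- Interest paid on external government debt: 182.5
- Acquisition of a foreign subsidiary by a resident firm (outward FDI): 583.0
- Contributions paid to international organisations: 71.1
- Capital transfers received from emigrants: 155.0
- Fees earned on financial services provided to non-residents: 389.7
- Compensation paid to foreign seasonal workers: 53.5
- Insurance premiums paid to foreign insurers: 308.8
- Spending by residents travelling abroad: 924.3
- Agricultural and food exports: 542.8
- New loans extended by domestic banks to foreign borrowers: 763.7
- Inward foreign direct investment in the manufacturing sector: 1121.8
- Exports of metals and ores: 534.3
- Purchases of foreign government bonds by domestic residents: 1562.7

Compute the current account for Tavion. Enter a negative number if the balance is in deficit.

Goods: 534.3 - 2038.9 + 542.8 = -961.8
Services: -308.8 - 924.3 + 389.7 - 356.4 = -1199.8
Primary income: -182.5 - 53.5 = -236.0
Secondary income: -71.1
Current account = (-961.8) + (-1199.8) + (-236.0) + (-71.1) = -2468.7
(Excluded from the current account — capital account: debt forgiveness received from foreign official creditors 155.6, capital transfers received from emigrants 155.0; financial account: acquisition of a foreign subsidiary by a resident firm (outward FDI) 583.0, new loans extended by domestic banks to foreign borrowers 763.7, inward foreign direct investment in the manufacturing sector 1121.8, purchases of foreign government bonds by domestic residents 1562.7.)

-2468.7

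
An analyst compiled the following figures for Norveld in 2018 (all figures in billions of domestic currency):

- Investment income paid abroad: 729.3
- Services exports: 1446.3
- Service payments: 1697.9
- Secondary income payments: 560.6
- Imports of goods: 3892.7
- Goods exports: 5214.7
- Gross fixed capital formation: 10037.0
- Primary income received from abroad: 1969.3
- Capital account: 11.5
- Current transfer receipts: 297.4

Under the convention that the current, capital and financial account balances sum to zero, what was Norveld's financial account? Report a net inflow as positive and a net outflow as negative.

-2058.7

Goods balance = 5214.7 - 3892.7 = 1322.0
Services balance = 1446.3 - 1697.9 = -251.6
Trade balance (goods + services) = 1322.0 + (-251.6) = 1070.4
Net primary income = 1969.3 - 729.3 = 1240.0
Net secondary income = 297.4 - 560.6 = -263.2
Current account = 1070.4 + 1240.0 + (-263.2) = 2047.2
Financial account = -(2047.2 + 11.5) = -2058.7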